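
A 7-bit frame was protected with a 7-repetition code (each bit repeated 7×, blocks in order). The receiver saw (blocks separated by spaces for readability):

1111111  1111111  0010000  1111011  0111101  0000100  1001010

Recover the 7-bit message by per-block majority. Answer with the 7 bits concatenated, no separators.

Block 1 (1111111): 7 ones → 1
Block 2 (1111111): 7 ones → 1
Block 3 (0010000): 1 one → 0
Block 4 (1111011): 6 ones → 1
Block 5 (0111101): 5 ones → 1
Block 6 (0000100): 1 one → 0
Block 7 (1001010): 3 ones → 0

1101100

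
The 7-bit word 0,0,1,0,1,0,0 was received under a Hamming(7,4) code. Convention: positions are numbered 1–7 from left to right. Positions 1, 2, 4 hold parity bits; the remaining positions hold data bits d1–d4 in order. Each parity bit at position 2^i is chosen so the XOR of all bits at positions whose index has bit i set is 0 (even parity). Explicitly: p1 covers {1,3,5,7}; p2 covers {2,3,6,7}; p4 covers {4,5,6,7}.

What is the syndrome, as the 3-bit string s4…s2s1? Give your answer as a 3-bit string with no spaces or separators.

s1 (pos 1,3,5,7): 0⊕1⊕1⊕0 = 0
s2 (pos 2,3,6,7): 0⊕1⊕0⊕0 = 1
s4 (pos 4,5,6,7): 0⊕1⊕0⊕0 = 1
Syndrome s4…s1 = 110 → error at position 6.

110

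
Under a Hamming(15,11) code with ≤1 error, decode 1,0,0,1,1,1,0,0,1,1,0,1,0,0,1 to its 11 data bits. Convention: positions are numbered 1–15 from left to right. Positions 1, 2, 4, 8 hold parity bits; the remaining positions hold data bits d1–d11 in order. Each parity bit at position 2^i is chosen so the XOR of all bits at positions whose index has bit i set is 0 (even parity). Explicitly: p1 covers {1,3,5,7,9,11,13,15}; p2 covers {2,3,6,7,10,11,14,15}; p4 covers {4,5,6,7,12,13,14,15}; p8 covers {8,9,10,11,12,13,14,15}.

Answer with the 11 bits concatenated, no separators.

01001101001

s1 (pos 1,3,5,7,9,11,13,15): 1⊕0⊕1⊕0⊕1⊕0⊕0⊕1 = 0
s2 (pos 2,3,6,7,10,11,14,15): 0⊕0⊕1⊕0⊕1⊕0⊕0⊕1 = 1
s4 (pos 4,5,6,7,12,13,14,15): 1⊕1⊕1⊕0⊕1⊕0⊕0⊕1 = 1
s8 (pos 8,9,10,11,12,13,14,15): 0⊕1⊕1⊕0⊕1⊕0⊕0⊕1 = 0
Syndrome s8…s1 = 0110 → error at position 6.
Flip position 6: 100111001101001 → 100110001101001
Read data bits from positions 3,5,6,7,9,10,11,12,13,14,15: 01001101001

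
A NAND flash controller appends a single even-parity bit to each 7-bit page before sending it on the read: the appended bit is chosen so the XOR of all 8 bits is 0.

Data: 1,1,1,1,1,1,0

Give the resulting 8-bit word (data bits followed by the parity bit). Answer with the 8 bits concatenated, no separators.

11111100

XOR of the 7 data bits: 1⊕1⊕1⊕1⊕1⊕1⊕0 = 0
Parity bit = 0 (so all 8 bits XOR to 0).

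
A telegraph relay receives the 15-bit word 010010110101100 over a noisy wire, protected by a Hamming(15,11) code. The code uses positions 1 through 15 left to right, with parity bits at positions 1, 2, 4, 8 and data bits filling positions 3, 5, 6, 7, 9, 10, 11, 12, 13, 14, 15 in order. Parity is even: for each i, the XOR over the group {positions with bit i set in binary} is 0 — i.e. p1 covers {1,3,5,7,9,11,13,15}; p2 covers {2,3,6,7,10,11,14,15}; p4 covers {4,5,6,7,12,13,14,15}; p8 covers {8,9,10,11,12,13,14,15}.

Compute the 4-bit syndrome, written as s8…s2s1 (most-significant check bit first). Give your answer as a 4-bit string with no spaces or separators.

0011

s1 (pos 1,3,5,7,9,11,13,15): 0⊕0⊕1⊕1⊕0⊕0⊕1⊕0 = 1
s2 (pos 2,3,6,7,10,11,14,15): 1⊕0⊕0⊕1⊕1⊕0⊕0⊕0 = 1
s4 (pos 4,5,6,7,12,13,14,15): 0⊕1⊕0⊕1⊕1⊕1⊕0⊕0 = 0
s8 (pos 8,9,10,11,12,13,14,15): 1⊕0⊕1⊕0⊕1⊕1⊕0⊕0 = 0
Syndrome s8…s1 = 0011 → error at position 3.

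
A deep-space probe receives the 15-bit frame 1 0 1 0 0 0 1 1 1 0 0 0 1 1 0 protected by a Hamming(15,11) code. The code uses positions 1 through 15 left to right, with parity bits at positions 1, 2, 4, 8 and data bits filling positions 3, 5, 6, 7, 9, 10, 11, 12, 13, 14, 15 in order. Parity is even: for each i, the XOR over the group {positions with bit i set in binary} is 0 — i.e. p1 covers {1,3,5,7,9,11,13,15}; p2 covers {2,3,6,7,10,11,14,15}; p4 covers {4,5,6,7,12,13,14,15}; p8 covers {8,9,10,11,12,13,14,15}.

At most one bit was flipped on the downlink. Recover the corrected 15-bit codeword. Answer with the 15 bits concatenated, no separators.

101000011000110

s1 (pos 1,3,5,7,9,11,13,15): 1⊕1⊕0⊕1⊕1⊕0⊕1⊕0 = 1
s2 (pos 2,3,6,7,10,11,14,15): 0⊕1⊕0⊕1⊕0⊕0⊕1⊕0 = 1
s4 (pos 4,5,6,7,12,13,14,15): 0⊕0⊕0⊕1⊕0⊕1⊕1⊕0 = 1
s8 (pos 8,9,10,11,12,13,14,15): 1⊕1⊕0⊕0⊕0⊕1⊕1⊕0 = 0
Syndrome s8…s1 = 0111 → error at position 7.
Flip position 7: 101000111000110 → 101000011000110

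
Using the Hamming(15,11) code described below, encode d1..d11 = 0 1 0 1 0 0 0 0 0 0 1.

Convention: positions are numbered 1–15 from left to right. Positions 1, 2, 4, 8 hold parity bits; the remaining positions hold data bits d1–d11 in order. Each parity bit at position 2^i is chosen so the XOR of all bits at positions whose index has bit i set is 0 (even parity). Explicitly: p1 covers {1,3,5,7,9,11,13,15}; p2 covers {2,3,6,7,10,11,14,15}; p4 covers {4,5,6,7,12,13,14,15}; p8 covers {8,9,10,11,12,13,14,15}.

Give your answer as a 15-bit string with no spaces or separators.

Place data at non-parity positions: p1 p2 0 p4 1 0 1 p8 0 0 0 0 0 0 1
p1 (pos 1,3,5,7,9,11,13,15): XOR of data positions = 0⊕1⊕1⊕0⊕0⊕0⊕1 = 1
p2 (pos 2,3,6,7,10,11,14,15): XOR of data positions = 0⊕0⊕1⊕0⊕0⊕0⊕1 = 0
p4 (pos 4,5,6,7,12,13,14,15): XOR of data positions = 1⊕0⊕1⊕0⊕0⊕0⊕1 = 1
p8 (pos 8,9,10,11,12,13,14,15): XOR of data positions = 0⊕0⊕0⊕0⊕0⊕0⊕1 = 1
Codeword: 100110110000001

100110110000001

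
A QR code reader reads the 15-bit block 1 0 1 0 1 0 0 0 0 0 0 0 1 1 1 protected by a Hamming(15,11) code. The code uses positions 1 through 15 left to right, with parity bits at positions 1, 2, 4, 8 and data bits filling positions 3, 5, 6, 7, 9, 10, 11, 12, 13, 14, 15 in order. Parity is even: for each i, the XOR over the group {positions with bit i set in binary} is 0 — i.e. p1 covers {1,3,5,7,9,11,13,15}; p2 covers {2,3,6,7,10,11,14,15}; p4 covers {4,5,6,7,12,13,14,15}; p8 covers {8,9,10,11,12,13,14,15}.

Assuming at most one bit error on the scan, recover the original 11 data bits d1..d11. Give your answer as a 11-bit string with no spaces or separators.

11000010111

s1 (pos 1,3,5,7,9,11,13,15): 1⊕1⊕1⊕0⊕0⊕0⊕1⊕1 = 1
s2 (pos 2,3,6,7,10,11,14,15): 0⊕1⊕0⊕0⊕0⊕0⊕1⊕1 = 1
s4 (pos 4,5,6,7,12,13,14,15): 0⊕1⊕0⊕0⊕0⊕1⊕1⊕1 = 0
s8 (pos 8,9,10,11,12,13,14,15): 0⊕0⊕0⊕0⊕0⊕1⊕1⊕1 = 1
Syndrome s8…s1 = 1011 → error at position 11.
Flip position 11: 101010000000111 → 101010000010111
Read data bits from positions 3,5,6,7,9,10,11,12,13,14,15: 11000010111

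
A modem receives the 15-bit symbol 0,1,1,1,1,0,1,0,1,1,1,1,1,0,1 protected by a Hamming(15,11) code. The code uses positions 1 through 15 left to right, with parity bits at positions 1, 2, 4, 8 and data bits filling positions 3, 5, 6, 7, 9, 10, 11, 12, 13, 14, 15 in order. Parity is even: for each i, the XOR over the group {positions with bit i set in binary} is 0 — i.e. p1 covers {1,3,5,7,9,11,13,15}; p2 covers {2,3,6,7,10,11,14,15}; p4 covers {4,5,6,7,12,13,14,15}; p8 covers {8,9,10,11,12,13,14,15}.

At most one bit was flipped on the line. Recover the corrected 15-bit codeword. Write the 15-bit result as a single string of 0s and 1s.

111110101111101

s1 (pos 1,3,5,7,9,11,13,15): 0⊕1⊕1⊕1⊕1⊕1⊕1⊕1 = 1
s2 (pos 2,3,6,7,10,11,14,15): 1⊕1⊕0⊕1⊕1⊕1⊕0⊕1 = 0
s4 (pos 4,5,6,7,12,13,14,15): 1⊕1⊕0⊕1⊕1⊕1⊕0⊕1 = 0
s8 (pos 8,9,10,11,12,13,14,15): 0⊕1⊕1⊕1⊕1⊕1⊕0⊕1 = 0
Syndrome s8…s1 = 0001 → error at position 1.
Flip position 1: 011110101111101 → 111110101111101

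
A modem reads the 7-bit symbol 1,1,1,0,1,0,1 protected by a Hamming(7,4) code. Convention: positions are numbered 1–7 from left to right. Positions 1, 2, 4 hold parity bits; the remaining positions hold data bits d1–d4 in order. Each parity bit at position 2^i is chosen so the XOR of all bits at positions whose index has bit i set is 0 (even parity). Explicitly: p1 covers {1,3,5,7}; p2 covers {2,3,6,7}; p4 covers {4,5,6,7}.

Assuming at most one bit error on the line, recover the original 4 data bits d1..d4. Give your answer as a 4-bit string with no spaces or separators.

s1 (pos 1,3,5,7): 1⊕1⊕1⊕1 = 0
s2 (pos 2,3,6,7): 1⊕1⊕0⊕1 = 1
s4 (pos 4,5,6,7): 0⊕1⊕0⊕1 = 0
Syndrome s4…s1 = 010 → error at position 2.
Flip position 2: 1110101 → 1010101
Read data bits from positions 3,5,6,7: 1101

1101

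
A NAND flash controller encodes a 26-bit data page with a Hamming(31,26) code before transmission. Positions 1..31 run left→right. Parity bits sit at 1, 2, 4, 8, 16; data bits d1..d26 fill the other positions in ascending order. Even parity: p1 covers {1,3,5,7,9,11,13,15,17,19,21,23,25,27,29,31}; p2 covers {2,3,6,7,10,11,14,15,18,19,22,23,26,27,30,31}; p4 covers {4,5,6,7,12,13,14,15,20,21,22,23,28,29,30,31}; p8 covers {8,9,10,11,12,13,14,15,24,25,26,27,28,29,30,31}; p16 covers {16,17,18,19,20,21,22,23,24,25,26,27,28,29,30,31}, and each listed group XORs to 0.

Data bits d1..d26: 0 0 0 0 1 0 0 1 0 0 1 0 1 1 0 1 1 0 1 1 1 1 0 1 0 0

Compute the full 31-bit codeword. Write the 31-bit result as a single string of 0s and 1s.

1001000010010011011011011110100

Place data at non-parity positions: p1 p2 0 p4 0 0 0 p8 1 0 0 1 0 0 1 p16 0 1 1 0 1 1 0 1 1 1 1 0 1 0 0
p1 (pos 1,3,5,7,9,11,13,15,17,19,21,23,25,27,29,31): XOR of data positions = 0⊕0⊕0⊕1⊕0⊕0⊕1⊕0⊕1⊕1⊕0⊕1⊕1⊕1⊕0 = 1
p2 (pos 2,3,6,7,10,11,14,15,18,19,22,23,26,27,30,31): XOR of data positions = 0⊕0⊕0⊕0⊕0⊕0⊕1⊕1⊕1⊕1⊕0⊕1⊕1⊕0⊕0 = 0
p4 (pos 4,5,6,7,12,13,14,15,20,21,22,23,28,29,30,31): XOR of data positions = 0⊕0⊕0⊕1⊕0⊕0⊕1⊕0⊕1⊕1⊕0⊕0⊕1⊕0⊕0 = 1
p8 (pos 8,9,10,11,12,13,14,15,24,25,26,27,28,29,30,31): XOR of data positions = 1⊕0⊕0⊕1⊕0⊕0⊕1⊕1⊕1⊕1⊕1⊕0⊕1⊕0⊕0 = 0
p16 (pos 16,17,18,19,20,21,22,23,24,25,26,27,28,29,30,31): XOR of data positions = 0⊕1⊕1⊕0⊕1⊕1⊕0⊕1⊕1⊕1⊕1⊕0⊕1⊕0⊕0 = 1
Codeword: 1001000010010011011011011110100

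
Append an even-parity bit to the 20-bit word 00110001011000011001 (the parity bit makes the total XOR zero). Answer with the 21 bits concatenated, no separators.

XOR of the 20 data bits: 0⊕0⊕1⊕1⊕0⊕0⊕0⊕1⊕0⊕1⊕1⊕0⊕0⊕0⊕0⊕1⊕1⊕0⊕0⊕1 = 0
Parity bit = 0 (so all 21 bits XOR to 0).

001100010110000110010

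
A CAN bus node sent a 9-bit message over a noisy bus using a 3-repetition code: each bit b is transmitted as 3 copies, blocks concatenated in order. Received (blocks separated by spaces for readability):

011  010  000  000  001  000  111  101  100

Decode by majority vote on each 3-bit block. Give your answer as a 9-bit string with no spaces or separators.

Block 1 (011): 2 ones → 1
Block 2 (010): 1 one → 0
Block 3 (000): 0 ones → 0
Block 4 (000): 0 ones → 0
Block 5 (001): 1 one → 0
Block 6 (000): 0 ones → 0
Block 7 (111): 3 ones → 1
Block 8 (101): 2 ones → 1
Block 9 (100): 1 one → 0

100000110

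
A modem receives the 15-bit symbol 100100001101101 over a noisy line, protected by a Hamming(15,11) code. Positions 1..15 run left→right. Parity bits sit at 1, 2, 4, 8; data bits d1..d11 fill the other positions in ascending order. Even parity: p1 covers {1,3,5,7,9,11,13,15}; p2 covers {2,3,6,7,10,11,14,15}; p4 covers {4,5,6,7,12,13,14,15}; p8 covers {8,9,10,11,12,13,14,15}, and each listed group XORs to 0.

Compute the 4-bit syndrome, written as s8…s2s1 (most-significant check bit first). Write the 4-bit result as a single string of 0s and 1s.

s1 (pos 1,3,5,7,9,11,13,15): 1⊕0⊕0⊕0⊕1⊕0⊕1⊕1 = 0
s2 (pos 2,3,6,7,10,11,14,15): 0⊕0⊕0⊕0⊕1⊕0⊕0⊕1 = 0
s4 (pos 4,5,6,7,12,13,14,15): 1⊕0⊕0⊕0⊕1⊕1⊕0⊕1 = 0
s8 (pos 8,9,10,11,12,13,14,15): 0⊕1⊕1⊕0⊕1⊕1⊕0⊕1 = 1
Syndrome s8…s1 = 1000 → error at position 8.

1000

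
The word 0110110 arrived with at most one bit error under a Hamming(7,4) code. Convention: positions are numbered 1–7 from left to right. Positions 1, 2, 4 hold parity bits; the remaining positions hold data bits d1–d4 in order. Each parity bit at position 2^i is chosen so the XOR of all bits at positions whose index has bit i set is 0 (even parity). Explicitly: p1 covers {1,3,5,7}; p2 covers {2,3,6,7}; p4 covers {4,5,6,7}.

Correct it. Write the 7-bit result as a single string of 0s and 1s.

s1 (pos 1,3,5,7): 0⊕1⊕1⊕0 = 0
s2 (pos 2,3,6,7): 1⊕1⊕1⊕0 = 1
s4 (pos 4,5,6,7): 0⊕1⊕1⊕0 = 0
Syndrome s4…s1 = 010 → error at position 2.
Flip position 2: 0110110 → 0010110

0010110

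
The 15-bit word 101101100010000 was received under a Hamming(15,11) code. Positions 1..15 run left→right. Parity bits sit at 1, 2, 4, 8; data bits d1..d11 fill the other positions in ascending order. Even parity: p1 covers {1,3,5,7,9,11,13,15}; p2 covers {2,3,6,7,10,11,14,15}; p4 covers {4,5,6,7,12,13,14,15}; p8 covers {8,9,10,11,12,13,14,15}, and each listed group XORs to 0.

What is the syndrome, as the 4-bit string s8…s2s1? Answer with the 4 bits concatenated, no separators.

s1 (pos 1,3,5,7,9,11,13,15): 1⊕1⊕0⊕1⊕0⊕1⊕0⊕0 = 0
s2 (pos 2,3,6,7,10,11,14,15): 0⊕1⊕1⊕1⊕0⊕1⊕0⊕0 = 0
s4 (pos 4,5,6,7,12,13,14,15): 1⊕0⊕1⊕1⊕0⊕0⊕0⊕0 = 1
s8 (pos 8,9,10,11,12,13,14,15): 0⊕0⊕0⊕1⊕0⊕0⊕0⊕0 = 1
Syndrome s8…s1 = 1100 → error at position 12.

1100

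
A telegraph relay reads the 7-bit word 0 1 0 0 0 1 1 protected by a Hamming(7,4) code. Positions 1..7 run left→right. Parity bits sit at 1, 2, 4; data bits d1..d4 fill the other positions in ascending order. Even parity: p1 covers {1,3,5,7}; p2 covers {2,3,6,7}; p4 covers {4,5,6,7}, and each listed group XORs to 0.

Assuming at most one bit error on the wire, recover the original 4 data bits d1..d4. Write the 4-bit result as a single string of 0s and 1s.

s1 (pos 1,3,5,7): 0⊕0⊕0⊕1 = 1
s2 (pos 2,3,6,7): 1⊕0⊕1⊕1 = 1
s4 (pos 4,5,6,7): 0⊕0⊕1⊕1 = 0
Syndrome s4…s1 = 011 → error at position 3.
Flip position 3: 0100011 → 0110011
Read data bits from positions 3,5,6,7: 1011

1011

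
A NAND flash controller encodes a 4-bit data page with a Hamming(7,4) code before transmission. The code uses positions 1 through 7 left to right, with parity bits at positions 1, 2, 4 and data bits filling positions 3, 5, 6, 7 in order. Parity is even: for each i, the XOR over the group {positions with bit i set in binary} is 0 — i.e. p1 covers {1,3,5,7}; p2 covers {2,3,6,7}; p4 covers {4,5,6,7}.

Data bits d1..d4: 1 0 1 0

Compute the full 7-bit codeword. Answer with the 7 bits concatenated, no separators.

Place data at non-parity positions: p1 p2 1 p4 0 1 0
p1 (pos 1,3,5,7): XOR of data positions = 1⊕0⊕0 = 1
p2 (pos 2,3,6,7): XOR of data positions = 1⊕1⊕0 = 0
p4 (pos 4,5,6,7): XOR of data positions = 0⊕1⊕0 = 1
Codeword: 1011010

1011010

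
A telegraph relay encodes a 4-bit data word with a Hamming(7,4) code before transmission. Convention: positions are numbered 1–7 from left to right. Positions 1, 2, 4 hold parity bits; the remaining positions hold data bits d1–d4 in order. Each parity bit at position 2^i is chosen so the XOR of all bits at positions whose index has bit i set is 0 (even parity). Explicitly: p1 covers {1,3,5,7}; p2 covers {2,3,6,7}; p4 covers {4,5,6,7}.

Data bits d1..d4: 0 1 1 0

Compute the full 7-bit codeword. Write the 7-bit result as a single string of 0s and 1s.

Place data at non-parity positions: p1 p2 0 p4 1 1 0
p1 (pos 1,3,5,7): XOR of data positions = 0⊕1⊕0 = 1
p2 (pos 2,3,6,7): XOR of data positions = 0⊕1⊕0 = 1
p4 (pos 4,5,6,7): XOR of data positions = 1⊕1⊕0 = 0
Codeword: 1100110

1100110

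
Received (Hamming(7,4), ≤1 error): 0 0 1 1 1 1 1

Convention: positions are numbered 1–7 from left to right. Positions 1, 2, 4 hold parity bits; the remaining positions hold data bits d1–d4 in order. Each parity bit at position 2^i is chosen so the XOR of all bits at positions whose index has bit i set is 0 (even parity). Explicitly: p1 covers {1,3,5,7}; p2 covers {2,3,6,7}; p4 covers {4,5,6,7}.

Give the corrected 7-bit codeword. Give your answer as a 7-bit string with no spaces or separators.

0001111

s1 (pos 1,3,5,7): 0⊕1⊕1⊕1 = 1
s2 (pos 2,3,6,7): 0⊕1⊕1⊕1 = 1
s4 (pos 4,5,6,7): 1⊕1⊕1⊕1 = 0
Syndrome s4…s1 = 011 → error at position 3.
Flip position 3: 0011111 → 0001111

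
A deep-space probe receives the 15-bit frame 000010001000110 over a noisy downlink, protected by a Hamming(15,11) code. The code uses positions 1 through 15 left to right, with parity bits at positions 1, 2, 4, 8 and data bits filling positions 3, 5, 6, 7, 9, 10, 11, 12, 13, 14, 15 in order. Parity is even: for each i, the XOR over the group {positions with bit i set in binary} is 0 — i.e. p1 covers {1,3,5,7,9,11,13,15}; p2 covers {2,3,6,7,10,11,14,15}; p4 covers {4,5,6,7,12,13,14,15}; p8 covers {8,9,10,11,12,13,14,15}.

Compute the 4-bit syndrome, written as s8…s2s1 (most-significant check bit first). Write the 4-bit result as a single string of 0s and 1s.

s1 (pos 1,3,5,7,9,11,13,15): 0⊕0⊕1⊕0⊕1⊕0⊕1⊕0 = 1
s2 (pos 2,3,6,7,10,11,14,15): 0⊕0⊕0⊕0⊕0⊕0⊕1⊕0 = 1
s4 (pos 4,5,6,7,12,13,14,15): 0⊕1⊕0⊕0⊕0⊕1⊕1⊕0 = 1
s8 (pos 8,9,10,11,12,13,14,15): 0⊕1⊕0⊕0⊕0⊕1⊕1⊕0 = 1
Syndrome s8…s1 = 1111 → error at position 15.

1111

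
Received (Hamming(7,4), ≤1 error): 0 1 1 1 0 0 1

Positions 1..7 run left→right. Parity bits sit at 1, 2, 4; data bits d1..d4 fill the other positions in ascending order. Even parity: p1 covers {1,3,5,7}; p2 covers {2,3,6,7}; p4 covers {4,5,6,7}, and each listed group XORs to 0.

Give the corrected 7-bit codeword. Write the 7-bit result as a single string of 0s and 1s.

s1 (pos 1,3,5,7): 0⊕1⊕0⊕1 = 0
s2 (pos 2,3,6,7): 1⊕1⊕0⊕1 = 1
s4 (pos 4,5,6,7): 1⊕0⊕0⊕1 = 0
Syndrome s4…s1 = 010 → error at position 2.
Flip position 2: 0111001 → 0011001

0011001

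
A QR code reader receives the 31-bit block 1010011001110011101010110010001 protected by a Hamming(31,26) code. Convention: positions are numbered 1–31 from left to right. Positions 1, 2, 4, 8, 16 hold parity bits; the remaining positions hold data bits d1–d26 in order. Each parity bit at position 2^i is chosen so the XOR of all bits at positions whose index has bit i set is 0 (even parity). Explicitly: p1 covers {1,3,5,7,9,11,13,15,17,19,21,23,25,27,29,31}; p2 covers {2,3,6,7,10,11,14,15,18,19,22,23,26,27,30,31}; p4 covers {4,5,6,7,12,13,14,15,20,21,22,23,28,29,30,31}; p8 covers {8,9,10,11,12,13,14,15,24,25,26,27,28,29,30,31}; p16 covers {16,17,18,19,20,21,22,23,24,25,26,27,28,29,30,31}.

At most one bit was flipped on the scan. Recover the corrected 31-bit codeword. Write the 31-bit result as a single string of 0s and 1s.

s1 (pos 1,3,5,7,9,11,13,15,17,19,21,23,25,27,29,31): 1⊕1⊕0⊕1⊕0⊕1⊕0⊕1⊕1⊕1⊕1⊕1⊕0⊕1⊕0⊕1 = 1
s2 (pos 2,3,6,7,10,11,14,15,18,19,22,23,26,27,30,31): 0⊕1⊕1⊕1⊕1⊕1⊕0⊕1⊕0⊕1⊕0⊕1⊕0⊕1⊕0⊕1 = 0
s4 (pos 4,5,6,7,12,13,14,15,20,21,22,23,28,29,30,31): 0⊕0⊕1⊕1⊕1⊕0⊕0⊕1⊕0⊕1⊕0⊕1⊕0⊕0⊕0⊕1 = 1
s8 (pos 8,9,10,11,12,13,14,15,24,25,26,27,28,29,30,31): 0⊕0⊕1⊕1⊕1⊕0⊕0⊕1⊕1⊕0⊕0⊕1⊕0⊕0⊕0⊕1 = 1
s16 (pos 16,17,18,19,20,21,22,23,24,25,26,27,28,29,30,31): 1⊕1⊕0⊕1⊕0⊕1⊕0⊕1⊕1⊕0⊕0⊕1⊕0⊕0⊕0⊕1 = 0
Syndrome s16…s1 = 01101 → error at position 13.
Flip position 13: 1010011001110011101010110010001 → 1010011001111011101010110010001

1010011001111011101010110010001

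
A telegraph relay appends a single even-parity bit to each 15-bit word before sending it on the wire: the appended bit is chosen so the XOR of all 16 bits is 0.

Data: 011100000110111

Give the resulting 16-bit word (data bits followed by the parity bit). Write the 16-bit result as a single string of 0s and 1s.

XOR of the 15 data bits: 0⊕1⊕1⊕1⊕0⊕0⊕0⊕0⊕0⊕1⊕1⊕0⊕1⊕1⊕1 = 0
Parity bit = 0 (so all 16 bits XOR to 0).

0111000001101110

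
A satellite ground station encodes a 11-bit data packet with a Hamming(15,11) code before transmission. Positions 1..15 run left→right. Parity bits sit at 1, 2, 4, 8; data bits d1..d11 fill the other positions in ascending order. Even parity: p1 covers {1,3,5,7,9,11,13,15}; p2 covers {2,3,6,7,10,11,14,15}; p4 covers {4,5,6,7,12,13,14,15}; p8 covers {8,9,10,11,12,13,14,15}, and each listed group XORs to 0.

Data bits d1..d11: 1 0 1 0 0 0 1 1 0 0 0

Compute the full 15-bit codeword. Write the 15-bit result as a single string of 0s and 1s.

Place data at non-parity positions: p1 p2 1 p4 0 1 0 p8 0 0 1 1 0 0 0
p1 (pos 1,3,5,7,9,11,13,15): XOR of data positions = 1⊕0⊕0⊕0⊕1⊕0⊕0 = 0
p2 (pos 2,3,6,7,10,11,14,15): XOR of data positions = 1⊕1⊕0⊕0⊕1⊕0⊕0 = 1
p4 (pos 4,5,6,7,12,13,14,15): XOR of data positions = 0⊕1⊕0⊕1⊕0⊕0⊕0 = 0
p8 (pos 8,9,10,11,12,13,14,15): XOR of data positions = 0⊕0⊕1⊕1⊕0⊕0⊕0 = 0
Codeword: 011001000011000

011001000011000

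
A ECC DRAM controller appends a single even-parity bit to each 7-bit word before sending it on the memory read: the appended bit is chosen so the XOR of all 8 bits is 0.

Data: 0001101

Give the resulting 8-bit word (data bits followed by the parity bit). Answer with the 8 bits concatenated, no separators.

XOR of the 7 data bits: 0⊕0⊕0⊕1⊕1⊕0⊕1 = 1
Parity bit = 1 (so all 8 bits XOR to 0).

00011011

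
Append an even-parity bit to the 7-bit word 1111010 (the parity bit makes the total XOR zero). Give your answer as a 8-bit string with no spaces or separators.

11110101

XOR of the 7 data bits: 1⊕1⊕1⊕1⊕0⊕1⊕0 = 1
Parity bit = 1 (so all 8 bits XOR to 0).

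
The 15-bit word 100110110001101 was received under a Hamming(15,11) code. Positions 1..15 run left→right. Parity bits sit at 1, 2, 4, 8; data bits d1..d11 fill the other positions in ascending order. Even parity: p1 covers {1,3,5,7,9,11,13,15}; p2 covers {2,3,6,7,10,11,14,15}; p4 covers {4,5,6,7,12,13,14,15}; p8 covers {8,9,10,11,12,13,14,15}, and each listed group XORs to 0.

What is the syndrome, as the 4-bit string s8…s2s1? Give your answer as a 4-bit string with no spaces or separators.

0001

s1 (pos 1,3,5,7,9,11,13,15): 1⊕0⊕1⊕1⊕0⊕0⊕1⊕1 = 1
s2 (pos 2,3,6,7,10,11,14,15): 0⊕0⊕0⊕1⊕0⊕0⊕0⊕1 = 0
s4 (pos 4,5,6,7,12,13,14,15): 1⊕1⊕0⊕1⊕1⊕1⊕0⊕1 = 0
s8 (pos 8,9,10,11,12,13,14,15): 1⊕0⊕0⊕0⊕1⊕1⊕0⊕1 = 0
Syndrome s8…s1 = 0001 → error at position 1.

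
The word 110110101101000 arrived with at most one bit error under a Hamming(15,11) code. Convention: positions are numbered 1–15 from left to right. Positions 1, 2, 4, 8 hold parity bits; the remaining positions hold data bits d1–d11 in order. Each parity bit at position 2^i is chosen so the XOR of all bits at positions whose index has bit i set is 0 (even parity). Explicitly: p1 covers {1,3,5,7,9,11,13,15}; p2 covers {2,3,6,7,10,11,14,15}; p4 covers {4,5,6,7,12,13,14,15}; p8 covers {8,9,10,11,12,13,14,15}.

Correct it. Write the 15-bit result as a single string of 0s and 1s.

s1 (pos 1,3,5,7,9,11,13,15): 1⊕0⊕1⊕1⊕1⊕0⊕0⊕0 = 0
s2 (pos 2,3,6,7,10,11,14,15): 1⊕0⊕0⊕1⊕1⊕0⊕0⊕0 = 1
s4 (pos 4,5,6,7,12,13,14,15): 1⊕1⊕0⊕1⊕1⊕0⊕0⊕0 = 0
s8 (pos 8,9,10,11,12,13,14,15): 0⊕1⊕1⊕0⊕1⊕0⊕0⊕0 = 1
Syndrome s8…s1 = 1010 → error at position 10.
Flip position 10: 110110101101000 → 110110101001000

110110101001000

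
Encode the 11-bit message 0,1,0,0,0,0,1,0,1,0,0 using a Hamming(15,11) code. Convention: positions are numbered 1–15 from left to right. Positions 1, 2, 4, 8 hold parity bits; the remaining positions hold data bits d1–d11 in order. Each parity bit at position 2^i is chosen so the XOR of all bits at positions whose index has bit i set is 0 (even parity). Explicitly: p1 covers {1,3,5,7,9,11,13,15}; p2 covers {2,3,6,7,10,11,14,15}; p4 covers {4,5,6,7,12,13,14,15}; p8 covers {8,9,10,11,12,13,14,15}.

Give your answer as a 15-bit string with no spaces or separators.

Place data at non-parity positions: p1 p2 0 p4 1 0 0 p8 0 0 1 0 1 0 0
p1 (pos 1,3,5,7,9,11,13,15): XOR of data positions = 0⊕1⊕0⊕0⊕1⊕1⊕0 = 1
p2 (pos 2,3,6,7,10,11,14,15): XOR of data positions = 0⊕0⊕0⊕0⊕1⊕0⊕0 = 1
p4 (pos 4,5,6,7,12,13,14,15): XOR of data positions = 1⊕0⊕0⊕0⊕1⊕0⊕0 = 0
p8 (pos 8,9,10,11,12,13,14,15): XOR of data positions = 0⊕0⊕1⊕0⊕1⊕0⊕0 = 0
Codeword: 110010000010100

110010000010100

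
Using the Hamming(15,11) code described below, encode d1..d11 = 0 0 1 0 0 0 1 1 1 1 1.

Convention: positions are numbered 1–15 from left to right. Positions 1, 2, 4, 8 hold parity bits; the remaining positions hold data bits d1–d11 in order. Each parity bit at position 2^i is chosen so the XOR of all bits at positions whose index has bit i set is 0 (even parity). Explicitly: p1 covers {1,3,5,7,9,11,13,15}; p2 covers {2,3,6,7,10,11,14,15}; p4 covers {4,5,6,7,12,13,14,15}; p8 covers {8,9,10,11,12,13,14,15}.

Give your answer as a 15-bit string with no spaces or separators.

100101010011111

Place data at non-parity positions: p1 p2 0 p4 0 1 0 p8 0 0 1 1 1 1 1
p1 (pos 1,3,5,7,9,11,13,15): XOR of data positions = 0⊕0⊕0⊕0⊕1⊕1⊕1 = 1
p2 (pos 2,3,6,7,10,11,14,15): XOR of data positions = 0⊕1⊕0⊕0⊕1⊕1⊕1 = 0
p4 (pos 4,5,6,7,12,13,14,15): XOR of data positions = 0⊕1⊕0⊕1⊕1⊕1⊕1 = 1
p8 (pos 8,9,10,11,12,13,14,15): XOR of data positions = 0⊕0⊕1⊕1⊕1⊕1⊕1 = 1
Codeword: 100101010011111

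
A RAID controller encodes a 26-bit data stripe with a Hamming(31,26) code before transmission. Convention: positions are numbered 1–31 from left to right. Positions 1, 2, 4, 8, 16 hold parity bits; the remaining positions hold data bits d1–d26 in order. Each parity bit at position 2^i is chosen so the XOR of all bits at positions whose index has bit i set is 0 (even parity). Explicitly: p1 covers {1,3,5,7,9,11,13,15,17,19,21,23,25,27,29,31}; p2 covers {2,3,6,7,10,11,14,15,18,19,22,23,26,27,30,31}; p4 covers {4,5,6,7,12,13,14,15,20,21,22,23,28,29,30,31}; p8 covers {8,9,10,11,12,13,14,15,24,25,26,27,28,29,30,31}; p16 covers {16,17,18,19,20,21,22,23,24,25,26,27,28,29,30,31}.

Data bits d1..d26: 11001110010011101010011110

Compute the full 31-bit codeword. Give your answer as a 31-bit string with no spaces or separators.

1111100111100101011101010011110

Place data at non-parity positions: p1 p2 1 p4 1 0 0 p8 1 1 1 0 0 1 0 p16 0 1 1 1 0 1 0 1 0 0 1 1 1 1 0
p1 (pos 1,3,5,7,9,11,13,15,17,19,21,23,25,27,29,31): XOR of data positions = 1⊕1⊕0⊕1⊕1⊕0⊕0⊕0⊕1⊕0⊕0⊕0⊕1⊕1⊕0 = 1
p2 (pos 2,3,6,7,10,11,14,15,18,19,22,23,26,27,30,31): XOR of data positions = 1⊕0⊕0⊕1⊕1⊕1⊕0⊕1⊕1⊕1⊕0⊕0⊕1⊕1⊕0 = 1
p4 (pos 4,5,6,7,12,13,14,15,20,21,22,23,28,29,30,31): XOR of data positions = 1⊕0⊕0⊕0⊕0⊕1⊕0⊕1⊕0⊕1⊕0⊕1⊕1⊕1⊕0 = 1
p8 (pos 8,9,10,11,12,13,14,15,24,25,26,27,28,29,30,31): XOR of data positions = 1⊕1⊕1⊕0⊕0⊕1⊕0⊕1⊕0⊕0⊕1⊕1⊕1⊕1⊕0 = 1
p16 (pos 16,17,18,19,20,21,22,23,24,25,26,27,28,29,30,31): XOR of data positions = 0⊕1⊕1⊕1⊕0⊕1⊕0⊕1⊕0⊕0⊕1⊕1⊕1⊕1⊕0 = 1
Codeword: 1111100111100101011101010011110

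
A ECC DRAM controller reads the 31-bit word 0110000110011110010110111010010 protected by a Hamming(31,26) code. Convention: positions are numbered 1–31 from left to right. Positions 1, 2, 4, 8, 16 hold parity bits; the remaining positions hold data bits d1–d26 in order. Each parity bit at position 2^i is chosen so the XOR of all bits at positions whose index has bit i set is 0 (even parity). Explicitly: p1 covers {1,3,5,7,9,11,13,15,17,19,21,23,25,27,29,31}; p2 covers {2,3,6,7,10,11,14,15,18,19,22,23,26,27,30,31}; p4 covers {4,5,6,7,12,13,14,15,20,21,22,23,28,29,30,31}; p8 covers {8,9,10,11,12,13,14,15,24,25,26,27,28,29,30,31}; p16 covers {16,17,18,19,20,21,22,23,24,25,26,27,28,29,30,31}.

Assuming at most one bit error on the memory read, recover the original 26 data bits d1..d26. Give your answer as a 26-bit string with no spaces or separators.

10001001111010110111010010

s1 (pos 1,3,5,7,9,11,13,15,17,19,21,23,25,27,29,31): 0⊕1⊕0⊕0⊕1⊕0⊕1⊕1⊕0⊕0⊕1⊕1⊕1⊕1⊕0⊕0 = 0
s2 (pos 2,3,6,7,10,11,14,15,18,19,22,23,26,27,30,31): 1⊕1⊕0⊕0⊕0⊕0⊕1⊕1⊕1⊕0⊕0⊕1⊕0⊕1⊕1⊕0 = 0
s4 (pos 4,5,6,7,12,13,14,15,20,21,22,23,28,29,30,31): 0⊕0⊕0⊕0⊕1⊕1⊕1⊕1⊕1⊕1⊕0⊕1⊕0⊕0⊕1⊕0 = 0
s8 (pos 8,9,10,11,12,13,14,15,24,25,26,27,28,29,30,31): 1⊕1⊕0⊕0⊕1⊕1⊕1⊕1⊕1⊕1⊕0⊕1⊕0⊕0⊕1⊕0 = 0
s16 (pos 16,17,18,19,20,21,22,23,24,25,26,27,28,29,30,31): 0⊕0⊕1⊕0⊕1⊕1⊕0⊕1⊕1⊕1⊕0⊕1⊕0⊕0⊕1⊕0 = 0
Syndrome s16…s1 = 00000 → no error.
Read data bits from positions 3,5,6,7,9,10,11,12,13,14,15,17,18,19,20,21,22,23,24,25,26,27,28,29,30,31: 10001001111010110111010010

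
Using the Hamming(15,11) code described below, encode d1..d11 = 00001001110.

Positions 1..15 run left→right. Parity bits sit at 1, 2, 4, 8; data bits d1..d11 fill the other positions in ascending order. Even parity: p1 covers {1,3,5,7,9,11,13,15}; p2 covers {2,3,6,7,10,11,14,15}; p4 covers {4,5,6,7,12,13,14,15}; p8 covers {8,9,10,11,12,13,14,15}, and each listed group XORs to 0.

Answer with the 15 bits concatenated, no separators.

010100001001110

Place data at non-parity positions: p1 p2 0 p4 0 0 0 p8 1 0 0 1 1 1 0
p1 (pos 1,3,5,7,9,11,13,15): XOR of data positions = 0⊕0⊕0⊕1⊕0⊕1⊕0 = 0
p2 (pos 2,3,6,7,10,11,14,15): XOR of data positions = 0⊕0⊕0⊕0⊕0⊕1⊕0 = 1
p4 (pos 4,5,6,7,12,13,14,15): XOR of data positions = 0⊕0⊕0⊕1⊕1⊕1⊕0 = 1
p8 (pos 8,9,10,11,12,13,14,15): XOR of data positions = 1⊕0⊕0⊕1⊕1⊕1⊕0 = 0
Codeword: 010100001001110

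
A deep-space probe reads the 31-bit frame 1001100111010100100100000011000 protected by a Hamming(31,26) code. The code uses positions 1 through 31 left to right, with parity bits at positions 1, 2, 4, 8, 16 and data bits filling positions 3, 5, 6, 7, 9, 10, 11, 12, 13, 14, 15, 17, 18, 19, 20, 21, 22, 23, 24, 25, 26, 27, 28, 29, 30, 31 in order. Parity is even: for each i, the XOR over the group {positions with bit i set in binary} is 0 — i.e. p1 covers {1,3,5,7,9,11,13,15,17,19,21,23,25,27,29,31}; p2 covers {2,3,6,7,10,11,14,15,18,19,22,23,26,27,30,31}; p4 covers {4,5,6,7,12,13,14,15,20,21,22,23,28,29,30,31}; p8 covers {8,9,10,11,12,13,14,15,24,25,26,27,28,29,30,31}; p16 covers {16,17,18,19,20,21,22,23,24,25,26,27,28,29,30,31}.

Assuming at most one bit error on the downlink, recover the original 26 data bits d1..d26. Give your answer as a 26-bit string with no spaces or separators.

s1 (pos 1,3,5,7,9,11,13,15,17,19,21,23,25,27,29,31): 1⊕0⊕1⊕0⊕1⊕0⊕0⊕0⊕1⊕0⊕0⊕0⊕0⊕1⊕0⊕0 = 1
s2 (pos 2,3,6,7,10,11,14,15,18,19,22,23,26,27,30,31): 0⊕0⊕0⊕0⊕1⊕0⊕1⊕0⊕0⊕0⊕0⊕0⊕0⊕1⊕0⊕0 = 1
s4 (pos 4,5,6,7,12,13,14,15,20,21,22,23,28,29,30,31): 1⊕1⊕0⊕0⊕1⊕0⊕1⊕0⊕1⊕0⊕0⊕0⊕1⊕0⊕0⊕0 = 0
s8 (pos 8,9,10,11,12,13,14,15,24,25,26,27,28,29,30,31): 1⊕1⊕1⊕0⊕1⊕0⊕1⊕0⊕0⊕0⊕0⊕1⊕1⊕0⊕0⊕0 = 1
s16 (pos 16,17,18,19,20,21,22,23,24,25,26,27,28,29,30,31): 0⊕1⊕0⊕0⊕1⊕0⊕0⊕0⊕0⊕0⊕0⊕1⊕1⊕0⊕0⊕0 = 0
Syndrome s16…s1 = 01011 → error at position 11.
Flip position 11: 1001100111010100100100000011000 → 1001100111110100100100000011000
Read data bits from positions 3,5,6,7,9,10,11,12,13,14,15,17,18,19,20,21,22,23,24,25,26,27,28,29,30,31: 01001111010100100000011000

01001111010100100000011000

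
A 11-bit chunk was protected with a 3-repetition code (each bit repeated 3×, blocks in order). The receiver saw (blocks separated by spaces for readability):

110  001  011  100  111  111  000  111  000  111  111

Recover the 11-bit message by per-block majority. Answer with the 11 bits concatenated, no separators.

Block 1 (110): 2 ones → 1
Block 2 (001): 1 one → 0
Block 3 (011): 2 ones → 1
Block 4 (100): 1 one → 0
Block 5 (111): 3 ones → 1
Block 6 (111): 3 ones → 1
Block 7 (000): 0 ones → 0
Block 8 (111): 3 ones → 1
Block 9 (000): 0 ones → 0
Block 10 (111): 3 ones → 1
Block 11 (111): 3 ones → 1

10101101011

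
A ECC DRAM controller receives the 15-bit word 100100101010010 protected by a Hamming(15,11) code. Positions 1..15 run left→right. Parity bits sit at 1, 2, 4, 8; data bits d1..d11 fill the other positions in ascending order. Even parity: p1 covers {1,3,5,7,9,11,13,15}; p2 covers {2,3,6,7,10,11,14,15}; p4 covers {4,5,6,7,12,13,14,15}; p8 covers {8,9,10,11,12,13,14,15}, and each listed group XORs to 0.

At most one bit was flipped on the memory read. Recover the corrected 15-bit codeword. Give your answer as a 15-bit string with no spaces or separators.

100100101010000

s1 (pos 1,3,5,7,9,11,13,15): 1⊕0⊕0⊕1⊕1⊕1⊕0⊕0 = 0
s2 (pos 2,3,6,7,10,11,14,15): 0⊕0⊕0⊕1⊕0⊕1⊕1⊕0 = 1
s4 (pos 4,5,6,7,12,13,14,15): 1⊕0⊕0⊕1⊕0⊕0⊕1⊕0 = 1
s8 (pos 8,9,10,11,12,13,14,15): 0⊕1⊕0⊕1⊕0⊕0⊕1⊕0 = 1
Syndrome s8…s1 = 1110 → error at position 14.
Flip position 14: 100100101010010 → 100100101010000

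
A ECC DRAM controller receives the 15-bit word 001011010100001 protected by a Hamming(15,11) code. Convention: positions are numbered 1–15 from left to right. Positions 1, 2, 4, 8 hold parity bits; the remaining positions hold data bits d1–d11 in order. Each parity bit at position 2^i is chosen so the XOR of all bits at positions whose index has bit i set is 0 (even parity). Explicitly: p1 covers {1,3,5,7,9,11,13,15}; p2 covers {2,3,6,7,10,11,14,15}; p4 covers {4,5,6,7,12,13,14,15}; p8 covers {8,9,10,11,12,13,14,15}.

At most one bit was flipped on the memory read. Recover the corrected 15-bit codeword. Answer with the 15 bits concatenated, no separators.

001011010100101

s1 (pos 1,3,5,7,9,11,13,15): 0⊕1⊕1⊕0⊕0⊕0⊕0⊕1 = 1
s2 (pos 2,3,6,7,10,11,14,15): 0⊕1⊕1⊕0⊕1⊕0⊕0⊕1 = 0
s4 (pos 4,5,6,7,12,13,14,15): 0⊕1⊕1⊕0⊕0⊕0⊕0⊕1 = 1
s8 (pos 8,9,10,11,12,13,14,15): 1⊕0⊕1⊕0⊕0⊕0⊕0⊕1 = 1
Syndrome s8…s1 = 1101 → error at position 13.
Flip position 13: 001011010100001 → 001011010100101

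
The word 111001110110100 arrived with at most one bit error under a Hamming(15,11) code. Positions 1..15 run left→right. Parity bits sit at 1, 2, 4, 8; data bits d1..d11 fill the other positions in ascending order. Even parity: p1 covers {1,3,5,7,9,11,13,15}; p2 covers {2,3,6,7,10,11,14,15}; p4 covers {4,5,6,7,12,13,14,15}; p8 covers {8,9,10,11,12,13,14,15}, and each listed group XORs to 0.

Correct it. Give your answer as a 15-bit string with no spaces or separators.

s1 (pos 1,3,5,7,9,11,13,15): 1⊕1⊕0⊕1⊕0⊕1⊕1⊕0 = 1
s2 (pos 2,3,6,7,10,11,14,15): 1⊕1⊕1⊕1⊕1⊕1⊕0⊕0 = 0
s4 (pos 4,5,6,7,12,13,14,15): 0⊕0⊕1⊕1⊕0⊕1⊕0⊕0 = 1
s8 (pos 8,9,10,11,12,13,14,15): 1⊕0⊕1⊕1⊕0⊕1⊕0⊕0 = 0
Syndrome s8…s1 = 0101 → error at position 5.
Flip position 5: 111001110110100 → 111011110110100

111011110110100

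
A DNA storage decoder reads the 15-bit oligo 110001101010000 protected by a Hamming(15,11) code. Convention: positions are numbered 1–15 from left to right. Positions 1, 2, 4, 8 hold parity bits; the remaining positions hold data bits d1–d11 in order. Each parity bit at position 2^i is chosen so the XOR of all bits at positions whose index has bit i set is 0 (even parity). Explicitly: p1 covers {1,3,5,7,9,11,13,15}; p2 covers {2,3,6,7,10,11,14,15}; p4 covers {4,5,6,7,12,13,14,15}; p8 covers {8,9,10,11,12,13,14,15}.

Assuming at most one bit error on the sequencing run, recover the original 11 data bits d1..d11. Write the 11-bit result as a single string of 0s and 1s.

00111010000

s1 (pos 1,3,5,7,9,11,13,15): 1⊕0⊕0⊕1⊕1⊕1⊕0⊕0 = 0
s2 (pos 2,3,6,7,10,11,14,15): 1⊕0⊕1⊕1⊕0⊕1⊕0⊕0 = 0
s4 (pos 4,5,6,7,12,13,14,15): 0⊕0⊕1⊕1⊕0⊕0⊕0⊕0 = 0
s8 (pos 8,9,10,11,12,13,14,15): 0⊕1⊕0⊕1⊕0⊕0⊕0⊕0 = 0
Syndrome s8…s1 = 0000 → no error.
Read data bits from positions 3,5,6,7,9,10,11,12,13,14,15: 00111010000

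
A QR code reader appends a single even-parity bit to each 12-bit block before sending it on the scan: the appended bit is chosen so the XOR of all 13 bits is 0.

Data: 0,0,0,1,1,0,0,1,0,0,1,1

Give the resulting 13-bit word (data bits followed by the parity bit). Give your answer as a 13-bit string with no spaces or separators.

0001100100111

XOR of the 12 data bits: 0⊕0⊕0⊕1⊕1⊕0⊕0⊕1⊕0⊕0⊕1⊕1 = 1
Parity bit = 1 (so all 13 bits XOR to 0).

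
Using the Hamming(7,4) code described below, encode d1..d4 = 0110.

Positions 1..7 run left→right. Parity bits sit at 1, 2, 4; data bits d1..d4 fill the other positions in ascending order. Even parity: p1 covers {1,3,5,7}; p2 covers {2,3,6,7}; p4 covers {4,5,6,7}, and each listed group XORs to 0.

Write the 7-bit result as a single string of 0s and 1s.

Place data at non-parity positions: p1 p2 0 p4 1 1 0
p1 (pos 1,3,5,7): XOR of data positions = 0⊕1⊕0 = 1
p2 (pos 2,3,6,7): XOR of data positions = 0⊕1⊕0 = 1
p4 (pos 4,5,6,7): XOR of data positions = 1⊕1⊕0 = 0
Codeword: 1100110

1100110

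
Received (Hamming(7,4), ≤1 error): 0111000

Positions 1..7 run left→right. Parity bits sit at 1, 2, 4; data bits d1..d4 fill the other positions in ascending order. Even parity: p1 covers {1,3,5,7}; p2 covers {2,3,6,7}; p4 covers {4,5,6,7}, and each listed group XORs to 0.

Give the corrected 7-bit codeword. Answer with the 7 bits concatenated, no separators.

0111100

s1 (pos 1,3,5,7): 0⊕1⊕0⊕0 = 1
s2 (pos 2,3,6,7): 1⊕1⊕0⊕0 = 0
s4 (pos 4,5,6,7): 1⊕0⊕0⊕0 = 1
Syndrome s4…s1 = 101 → error at position 5.
Flip position 5: 0111000 → 0111100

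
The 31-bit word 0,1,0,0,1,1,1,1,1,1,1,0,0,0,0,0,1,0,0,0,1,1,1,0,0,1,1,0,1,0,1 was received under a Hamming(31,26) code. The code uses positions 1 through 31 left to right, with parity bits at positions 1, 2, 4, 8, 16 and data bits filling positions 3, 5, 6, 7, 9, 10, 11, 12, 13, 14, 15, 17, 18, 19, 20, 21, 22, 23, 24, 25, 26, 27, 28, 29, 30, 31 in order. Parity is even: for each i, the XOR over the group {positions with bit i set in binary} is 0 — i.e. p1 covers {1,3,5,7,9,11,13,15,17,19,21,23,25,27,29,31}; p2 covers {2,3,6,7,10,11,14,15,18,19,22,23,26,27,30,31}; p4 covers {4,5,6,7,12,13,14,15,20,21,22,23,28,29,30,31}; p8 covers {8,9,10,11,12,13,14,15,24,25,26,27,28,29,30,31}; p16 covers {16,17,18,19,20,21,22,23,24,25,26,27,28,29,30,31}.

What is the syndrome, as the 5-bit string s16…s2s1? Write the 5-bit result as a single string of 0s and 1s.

00000

s1 (pos 1,3,5,7,9,11,13,15,17,19,21,23,25,27,29,31): 0⊕0⊕1⊕1⊕1⊕1⊕0⊕0⊕1⊕0⊕1⊕1⊕0⊕1⊕1⊕1 = 0
s2 (pos 2,3,6,7,10,11,14,15,18,19,22,23,26,27,30,31): 1⊕0⊕1⊕1⊕1⊕1⊕0⊕0⊕0⊕0⊕1⊕1⊕1⊕1⊕0⊕1 = 0
s4 (pos 4,5,6,7,12,13,14,15,20,21,22,23,28,29,30,31): 0⊕1⊕1⊕1⊕0⊕0⊕0⊕0⊕0⊕1⊕1⊕1⊕0⊕1⊕0⊕1 = 0
s8 (pos 8,9,10,11,12,13,14,15,24,25,26,27,28,29,30,31): 1⊕1⊕1⊕1⊕0⊕0⊕0⊕0⊕0⊕0⊕1⊕1⊕0⊕1⊕0⊕1 = 0
s16 (pos 16,17,18,19,20,21,22,23,24,25,26,27,28,29,30,31): 0⊕1⊕0⊕0⊕0⊕1⊕1⊕1⊕0⊕0⊕1⊕1⊕0⊕1⊕0⊕1 = 0
Syndrome s16…s1 = 00000 → no error.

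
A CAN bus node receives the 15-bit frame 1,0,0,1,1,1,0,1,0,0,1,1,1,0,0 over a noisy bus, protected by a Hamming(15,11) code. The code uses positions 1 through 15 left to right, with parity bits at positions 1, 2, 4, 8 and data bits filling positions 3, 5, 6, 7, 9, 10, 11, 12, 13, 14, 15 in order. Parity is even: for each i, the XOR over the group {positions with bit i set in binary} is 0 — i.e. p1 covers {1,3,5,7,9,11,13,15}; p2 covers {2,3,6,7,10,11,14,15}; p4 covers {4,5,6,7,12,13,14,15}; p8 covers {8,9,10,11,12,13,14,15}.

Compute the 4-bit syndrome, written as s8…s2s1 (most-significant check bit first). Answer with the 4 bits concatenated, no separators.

s1 (pos 1,3,5,7,9,11,13,15): 1⊕0⊕1⊕0⊕0⊕1⊕1⊕0 = 0
s2 (pos 2,3,6,7,10,11,14,15): 0⊕0⊕1⊕0⊕0⊕1⊕0⊕0 = 0
s4 (pos 4,5,6,7,12,13,14,15): 1⊕1⊕1⊕0⊕1⊕1⊕0⊕0 = 1
s8 (pos 8,9,10,11,12,13,14,15): 1⊕0⊕0⊕1⊕1⊕1⊕0⊕0 = 0
Syndrome s8…s1 = 0100 → error at position 4.

0100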